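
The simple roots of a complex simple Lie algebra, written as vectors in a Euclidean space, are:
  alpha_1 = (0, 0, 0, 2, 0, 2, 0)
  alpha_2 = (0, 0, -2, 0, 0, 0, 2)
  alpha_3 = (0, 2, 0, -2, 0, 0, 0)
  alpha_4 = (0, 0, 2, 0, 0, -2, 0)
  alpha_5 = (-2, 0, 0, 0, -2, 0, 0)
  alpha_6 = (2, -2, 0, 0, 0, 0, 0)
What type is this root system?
Compute the Cartan integers a_ij = 2(alpha_i, alpha_j)/(alpha_j, alpha_j); the resulting 6x6 Cartan matrix is
[[2, 0, -1, -1, 0, 0], [0, 2, 0, -1, 0, 0], [-1, 0, 2, 0, 0, -1], [-1, -1, 0, 2, 0, 0], [0, 0, 0, 0, 2, -1], [0, 0, -1, 0, -1, 2]].
All simple roots have the same length, so the diagram is simply laced. The associated Dynkin diagram is a chain of 6 nodes with single edges (A_6), so the type is A_6 (the algebra sl(7)).

A6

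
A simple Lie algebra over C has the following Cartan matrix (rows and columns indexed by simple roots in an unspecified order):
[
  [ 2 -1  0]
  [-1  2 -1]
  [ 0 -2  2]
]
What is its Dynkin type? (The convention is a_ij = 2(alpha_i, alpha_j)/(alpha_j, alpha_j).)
C_3 (sp(6))

The matrix has rank 3 with 2's on the diagonal. Reading the off-diagonal entries as Dynkin edges (a single edge where a_ij = a_ji = -1; a double or triple edge where a_ij * a_ji = 2 or 3), the diagram is a chain of 3 nodes with a double edge at one end; the terminal node there is the unique long simple root (C_3). One simple-root ordering that puts it in standard form is (alpha_1, alpha_2, alpha_3). So the algebra is type C_3, i.e. sp(6).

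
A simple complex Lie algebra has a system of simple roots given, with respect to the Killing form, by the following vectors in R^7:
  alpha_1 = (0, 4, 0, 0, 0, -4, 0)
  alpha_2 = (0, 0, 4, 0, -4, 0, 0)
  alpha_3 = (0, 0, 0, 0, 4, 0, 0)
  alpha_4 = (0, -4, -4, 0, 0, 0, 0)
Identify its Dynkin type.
B_4

Compute the Cartan integers a_ij = 2(alpha_i, alpha_j)/(alpha_j, alpha_j); the resulting 4x4 Cartan matrix is
[[2, 0, 0, -1], [0, 2, -2, -1], [0, -1, 2, 0], [-1, -1, 0, 2]].
The roots have two lengths (squared-length ratio 2:1); the short ones are alpha_{3}. The associated Dynkin diagram is a chain of 4 nodes with a double edge at one end; the terminal node there is the unique short simple root (B_4), so the type is B_4 (the algebra so(9)).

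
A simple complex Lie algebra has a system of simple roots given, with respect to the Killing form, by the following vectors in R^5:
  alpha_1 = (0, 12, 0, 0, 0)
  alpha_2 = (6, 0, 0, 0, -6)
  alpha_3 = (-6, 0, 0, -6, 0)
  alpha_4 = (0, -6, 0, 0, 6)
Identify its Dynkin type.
C_4 (sp(8))

Compute the Cartan integers a_ij = 2(alpha_i, alpha_j)/(alpha_j, alpha_j); the resulting 4x4 Cartan matrix is
[[2, 0, 0, -2], [0, 2, -1, -1], [0, -1, 2, 0], [-1, -1, 0, 2]].
The roots have two lengths (squared-length ratio 2:1); the short ones are alpha_{2,3,4}. The associated Dynkin diagram is a chain of 4 nodes with a double edge at one end; the terminal node there is the unique long simple root (C_4), so the type is C_4 (the algebra sp(8)).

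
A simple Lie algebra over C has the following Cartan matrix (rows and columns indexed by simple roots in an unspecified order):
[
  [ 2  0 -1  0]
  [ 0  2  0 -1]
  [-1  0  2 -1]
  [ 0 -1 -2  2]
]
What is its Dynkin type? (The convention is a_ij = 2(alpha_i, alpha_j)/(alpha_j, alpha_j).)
F4

The matrix has rank 4 with 2's on the diagonal. Reading the off-diagonal entries as Dynkin edges (a single edge where a_ij = a_ji = -1; a double or triple edge where a_ij * a_ji = 2 or 3), the diagram is a chain of 4 nodes with a double edge between the middle two (F_4). One simple-root ordering that puts it in standard form is (alpha_2, alpha_4, alpha_3, alpha_1). So the algebra is type F_4.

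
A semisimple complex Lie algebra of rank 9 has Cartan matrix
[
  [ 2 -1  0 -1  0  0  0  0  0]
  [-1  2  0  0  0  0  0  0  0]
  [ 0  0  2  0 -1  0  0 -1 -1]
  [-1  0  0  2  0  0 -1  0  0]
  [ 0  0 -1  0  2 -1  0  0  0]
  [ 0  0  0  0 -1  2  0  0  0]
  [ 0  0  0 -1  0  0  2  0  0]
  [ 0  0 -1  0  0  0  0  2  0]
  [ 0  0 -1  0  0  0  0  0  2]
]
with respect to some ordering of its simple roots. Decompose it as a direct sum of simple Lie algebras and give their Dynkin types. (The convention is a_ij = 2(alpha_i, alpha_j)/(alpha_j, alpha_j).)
A_4 ⊕ D_5

The diagram associated to this matrix has two connected components: the simple roots {alpha_1, alpha_2, alpha_4, alpha_7} form a chain of 4 nodes with single edges (A_4), and {alpha_3, alpha_5, alpha_6, alpha_8, alpha_9} form a chain of 3 nodes with a fork of two nodes at one end (D_5). A semisimple Lie algebra decomposes uniquely as the direct sum of simple ideals, one per connected component of its Dynkin diagram, so g ≅ A_4 ⊕ D_5 (dimension 24 + 45 = 69).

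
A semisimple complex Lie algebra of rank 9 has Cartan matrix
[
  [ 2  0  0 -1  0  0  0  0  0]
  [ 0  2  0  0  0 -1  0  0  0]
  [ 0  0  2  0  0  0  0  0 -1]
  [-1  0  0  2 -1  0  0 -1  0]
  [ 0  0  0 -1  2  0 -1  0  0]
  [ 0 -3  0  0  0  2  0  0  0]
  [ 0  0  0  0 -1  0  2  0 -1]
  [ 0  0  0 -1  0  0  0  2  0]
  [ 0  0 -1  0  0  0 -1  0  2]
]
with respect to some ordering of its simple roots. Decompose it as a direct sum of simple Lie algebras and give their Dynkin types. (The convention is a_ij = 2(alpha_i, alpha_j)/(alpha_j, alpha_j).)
The diagram associated to this matrix has two connected components: the simple roots {alpha_1, alpha_3, alpha_4, alpha_5, alpha_7, alpha_8, alpha_9} form a chain of 5 nodes with a fork of two nodes at one end (D_7), and {alpha_2, alpha_6} form two nodes joined by a triple edge (G_2). A semisimple Lie algebra decomposes uniquely as the direct sum of simple ideals, one per connected component of its Dynkin diagram, so g ≅ D_7 ⊕ G_2 (dimension 91 + 14 = 105).

D_7 + G_2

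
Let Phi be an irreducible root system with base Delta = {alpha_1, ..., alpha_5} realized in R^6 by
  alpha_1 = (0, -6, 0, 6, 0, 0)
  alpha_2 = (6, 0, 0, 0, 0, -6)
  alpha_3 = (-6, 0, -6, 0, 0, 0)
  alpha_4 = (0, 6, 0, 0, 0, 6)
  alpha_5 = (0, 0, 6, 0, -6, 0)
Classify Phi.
A_5

Compute the Cartan integers a_ij = 2(alpha_i, alpha_j)/(alpha_j, alpha_j); the resulting 5x5 Cartan matrix is
[[2, 0, 0, -1, 0], [0, 2, -1, -1, 0], [0, -1, 2, 0, -1], [-1, -1, 0, 2, 0], [0, 0, -1, 0, 2]].
All simple roots have the same length, so the diagram is simply laced. The associated Dynkin diagram is a chain of 5 nodes with single edges (A_5), so the type is A_5 (the algebra sl(6)).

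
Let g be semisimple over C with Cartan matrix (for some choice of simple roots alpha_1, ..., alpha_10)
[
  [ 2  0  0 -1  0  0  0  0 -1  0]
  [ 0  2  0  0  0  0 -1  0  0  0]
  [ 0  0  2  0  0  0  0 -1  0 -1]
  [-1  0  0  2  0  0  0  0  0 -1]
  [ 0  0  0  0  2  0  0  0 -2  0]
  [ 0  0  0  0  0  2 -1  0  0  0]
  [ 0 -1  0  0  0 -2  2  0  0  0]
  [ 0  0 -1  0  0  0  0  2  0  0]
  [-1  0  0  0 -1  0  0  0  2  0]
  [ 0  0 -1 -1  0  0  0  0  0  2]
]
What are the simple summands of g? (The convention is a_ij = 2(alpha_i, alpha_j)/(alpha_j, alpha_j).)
B_3 ⊕ C_7

The diagram associated to this matrix has two connected components: the simple roots {alpha_2, alpha_6, alpha_7} form a chain of 3 nodes with a double edge at one end; the terminal node there is the unique short simple root (B_3), and {alpha_1, alpha_3, alpha_4, alpha_5, alpha_8, alpha_9, alpha_10} form a chain of 7 nodes with a double edge at one end; the terminal node there is the unique long simple root (C_7). A semisimple Lie algebra decomposes uniquely as the direct sum of simple ideals, one per connected component of its Dynkin diagram, so g ≅ B_3 ⊕ C_7 (dimension 21 + 105 = 126).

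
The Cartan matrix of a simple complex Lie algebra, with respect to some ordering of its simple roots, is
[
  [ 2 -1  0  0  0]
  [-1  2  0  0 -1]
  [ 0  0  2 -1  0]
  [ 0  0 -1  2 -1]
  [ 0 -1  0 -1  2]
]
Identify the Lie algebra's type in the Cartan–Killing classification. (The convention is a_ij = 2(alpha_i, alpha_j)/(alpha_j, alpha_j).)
A_5 (sl(6))

The matrix has rank 5 with 2's on the diagonal. Reading the off-diagonal entries as Dynkin edges (a single edge where a_ij = a_ji = -1; a double or triple edge where a_ij * a_ji = 2 or 3), the diagram is a chain of 5 nodes with single edges (A_5). One simple-root ordering that puts it in standard form is (alpha_1, alpha_2, alpha_5, alpha_4, alpha_3). So the algebra is type A_5, i.e. sl(6).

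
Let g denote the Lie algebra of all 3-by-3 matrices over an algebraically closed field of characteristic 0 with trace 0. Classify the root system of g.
This is sl(3), which has dimension 3^2 - 1 = 8 and rank 3 - 1 = 2 (a Cartan subalgebra is the diagonal traceless matrices). In the classification of classical Lie algebras, the special linear algebra sl(n+1) has type A_n; here n = 2, so the Dynkin diagram is a chain of 2 nodes with single edges (A_2). Hence the type is A_2.

type A_2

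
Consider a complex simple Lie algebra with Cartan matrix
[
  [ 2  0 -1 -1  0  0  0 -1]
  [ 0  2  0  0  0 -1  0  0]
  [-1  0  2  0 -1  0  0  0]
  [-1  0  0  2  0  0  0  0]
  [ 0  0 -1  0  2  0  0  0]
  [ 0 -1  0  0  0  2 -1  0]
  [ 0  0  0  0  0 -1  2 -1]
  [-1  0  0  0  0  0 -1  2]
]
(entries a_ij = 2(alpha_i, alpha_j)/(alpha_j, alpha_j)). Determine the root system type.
E8

The matrix has rank 8 with 2's on the diagonal. Reading the off-diagonal entries as Dynkin edges (a single edge where a_ij = a_ji = -1; a double or triple edge where a_ij * a_ji = 2 or 3), the diagram is a chain of 7 nodes with one extra node attached to the third node from one end (E_8). One simple-root ordering that puts it in standard form is (alpha_5, alpha_4, alpha_3, alpha_1, alpha_8, alpha_7, alpha_6, alpha_2). So the algebra is type E_8.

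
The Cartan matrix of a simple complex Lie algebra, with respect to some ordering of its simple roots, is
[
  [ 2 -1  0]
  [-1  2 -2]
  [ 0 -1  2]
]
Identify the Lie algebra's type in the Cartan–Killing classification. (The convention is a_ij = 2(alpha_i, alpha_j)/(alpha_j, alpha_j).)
The matrix has rank 3 with 2's on the diagonal. Reading the off-diagonal entries as Dynkin edges (a single edge where a_ij = a_ji = -1; a double or triple edge where a_ij * a_ji = 2 or 3), the diagram is a chain of 3 nodes with a double edge at one end; the terminal node there is the unique short simple root (B_3). One simple-root ordering that puts it in standard form is (alpha_1, alpha_2, alpha_3). So the algebra is type B_3, i.e. so(7).

B_3 (so(7))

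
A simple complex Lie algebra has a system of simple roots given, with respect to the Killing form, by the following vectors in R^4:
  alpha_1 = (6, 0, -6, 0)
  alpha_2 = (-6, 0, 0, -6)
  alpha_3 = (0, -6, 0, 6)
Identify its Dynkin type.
Compute the Cartan integers a_ij = 2(alpha_i, alpha_j)/(alpha_j, alpha_j); the resulting 3x3 Cartan matrix is
[[2, -1, 0], [-1, 2, -1], [0, -1, 2]].
All simple roots have the same length, so the diagram is simply laced. The associated Dynkin diagram is a chain of 3 nodes with single edges (A_3), so the type is A_3 (the algebra sl(4)).

A_3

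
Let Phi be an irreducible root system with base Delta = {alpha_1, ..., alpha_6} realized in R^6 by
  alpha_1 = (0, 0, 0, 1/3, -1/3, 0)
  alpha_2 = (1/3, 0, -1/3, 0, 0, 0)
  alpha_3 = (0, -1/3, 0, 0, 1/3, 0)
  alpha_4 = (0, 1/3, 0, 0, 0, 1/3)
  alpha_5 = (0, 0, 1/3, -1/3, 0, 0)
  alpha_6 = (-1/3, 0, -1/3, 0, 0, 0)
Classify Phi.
D_6 (so(12))

Compute the Cartan integers a_ij = 2(alpha_i, alpha_j)/(alpha_j, alpha_j); the resulting 6x6 Cartan matrix is
[[2, 0, -1, 0, -1, 0], [0, 2, 0, 0, -1, 0], [-1, 0, 2, -1, 0, 0], [0, 0, -1, 2, 0, 0], [-1, -1, 0, 0, 2, -1], [0, 0, 0, 0, -1, 2]].
All simple roots have the same length, so the diagram is simply laced. The associated Dynkin diagram is a chain of 4 nodes with a fork of two nodes at one end (D_6), so the type is D_6 (the algebra so(12)).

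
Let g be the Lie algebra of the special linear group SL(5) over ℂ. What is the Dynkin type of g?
This is sl(5), which has dimension 5^2 - 1 = 24 and rank 5 - 1 = 4 (a Cartan subalgebra is the diagonal traceless matrices). In the classification of classical Lie algebras, the special linear algebra sl(n+1) has type A_n; here n = 4, so the Dynkin diagram is a chain of 4 nodes with single edges (A_4). Hence the type is A_4.

A4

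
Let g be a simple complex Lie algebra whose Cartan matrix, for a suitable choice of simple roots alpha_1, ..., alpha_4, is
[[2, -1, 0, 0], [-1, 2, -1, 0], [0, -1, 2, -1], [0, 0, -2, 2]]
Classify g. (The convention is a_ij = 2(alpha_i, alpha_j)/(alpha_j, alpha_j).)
The matrix has rank 4 with 2's on the diagonal. Reading the off-diagonal entries as Dynkin edges (a single edge where a_ij = a_ji = -1; a double or triple edge where a_ij * a_ji = 2 or 3), the diagram is a chain of 4 nodes with a double edge at one end; the terminal node there is the unique long simple root (C_4). One simple-root ordering that puts it in standard form is (alpha_1, alpha_2, alpha_3, alpha_4). So the algebra is type C_4, i.e. sp(8).

C_4 (sp(8))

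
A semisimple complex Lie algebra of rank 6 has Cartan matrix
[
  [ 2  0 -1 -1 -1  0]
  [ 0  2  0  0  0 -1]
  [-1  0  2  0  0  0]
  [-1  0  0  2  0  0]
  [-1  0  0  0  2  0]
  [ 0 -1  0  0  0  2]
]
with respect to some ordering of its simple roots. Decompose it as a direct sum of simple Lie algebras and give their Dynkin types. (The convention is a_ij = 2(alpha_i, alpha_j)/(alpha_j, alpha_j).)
A2 + D4

The diagram associated to this matrix has two connected components: the simple roots {alpha_2, alpha_6} form a chain of 2 nodes with single edges (A_2), and {alpha_1, alpha_3, alpha_4, alpha_5} form a chain of 2 nodes with a fork of two nodes at one end (D_4). A semisimple Lie algebra decomposes uniquely as the direct sum of simple ideals, one per connected component of its Dynkin diagram, so g ≅ A_2 ⊕ D_4 (dimension 8 + 28 = 36).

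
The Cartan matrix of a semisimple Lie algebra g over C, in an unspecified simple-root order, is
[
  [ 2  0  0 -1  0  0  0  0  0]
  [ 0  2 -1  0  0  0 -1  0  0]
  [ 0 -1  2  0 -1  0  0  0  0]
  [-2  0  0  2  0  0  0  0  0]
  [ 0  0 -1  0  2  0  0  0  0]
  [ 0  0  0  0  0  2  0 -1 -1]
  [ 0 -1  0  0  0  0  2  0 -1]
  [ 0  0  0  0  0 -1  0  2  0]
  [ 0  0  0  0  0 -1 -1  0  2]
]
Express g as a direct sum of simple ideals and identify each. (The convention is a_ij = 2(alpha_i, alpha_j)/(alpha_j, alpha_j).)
A_7 (sl(8)) ⊕ B_2 (so(5))

The diagram associated to this matrix has two connected components: the simple roots {alpha_2, alpha_3, alpha_5, alpha_6, alpha_7, alpha_8, alpha_9} form a chain of 7 nodes with single edges (A_7), and {alpha_1, alpha_4} form a chain of 2 nodes with a double edge at one end; the terminal node there is the unique short simple root (B_2). A semisimple Lie algebra decomposes uniquely as the direct sum of simple ideals, one per connected component of its Dynkin diagram, so g ≅ A_7 ⊕ B_2 (dimension 63 + 10 = 73).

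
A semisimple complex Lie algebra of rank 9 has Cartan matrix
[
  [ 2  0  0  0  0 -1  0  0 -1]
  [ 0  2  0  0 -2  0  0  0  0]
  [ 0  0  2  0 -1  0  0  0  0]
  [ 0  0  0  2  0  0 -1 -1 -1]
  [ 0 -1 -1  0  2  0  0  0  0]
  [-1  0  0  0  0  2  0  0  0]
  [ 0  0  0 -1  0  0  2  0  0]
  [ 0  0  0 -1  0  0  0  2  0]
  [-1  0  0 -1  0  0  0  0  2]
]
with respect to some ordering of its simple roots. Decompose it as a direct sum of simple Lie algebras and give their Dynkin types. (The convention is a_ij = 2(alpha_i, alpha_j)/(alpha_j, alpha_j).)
The diagram associated to this matrix has two connected components: the simple roots {alpha_2, alpha_3, alpha_5} form a chain of 3 nodes with a double edge at one end; the terminal node there is the unique long simple root (C_3), and {alpha_1, alpha_4, alpha_6, alpha_7, alpha_8, alpha_9} form a chain of 4 nodes with a fork of two nodes at one end (D_6). A semisimple Lie algebra decomposes uniquely as the direct sum of simple ideals, one per connected component of its Dynkin diagram, so g ≅ C_3 ⊕ D_6 (dimension 21 + 66 = 87).

C_3 (sp(6)) ⊕ D_6 (so(12))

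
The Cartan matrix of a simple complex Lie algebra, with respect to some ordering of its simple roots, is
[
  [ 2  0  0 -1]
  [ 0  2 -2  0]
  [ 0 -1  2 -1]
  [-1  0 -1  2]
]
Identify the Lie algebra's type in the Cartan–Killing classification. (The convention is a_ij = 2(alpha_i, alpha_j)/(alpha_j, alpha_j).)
The matrix has rank 4 with 2's on the diagonal. Reading the off-diagonal entries as Dynkin edges (a single edge where a_ij = a_ji = -1; a double or triple edge where a_ij * a_ji = 2 or 3), the diagram is a chain of 4 nodes with a double edge at one end; the terminal node there is the unique long simple root (C_4). One simple-root ordering that puts it in standard form is (alpha_1, alpha_4, alpha_3, alpha_2). So the algebra is type C_4, i.e. sp(8).

C_4 (sp(8))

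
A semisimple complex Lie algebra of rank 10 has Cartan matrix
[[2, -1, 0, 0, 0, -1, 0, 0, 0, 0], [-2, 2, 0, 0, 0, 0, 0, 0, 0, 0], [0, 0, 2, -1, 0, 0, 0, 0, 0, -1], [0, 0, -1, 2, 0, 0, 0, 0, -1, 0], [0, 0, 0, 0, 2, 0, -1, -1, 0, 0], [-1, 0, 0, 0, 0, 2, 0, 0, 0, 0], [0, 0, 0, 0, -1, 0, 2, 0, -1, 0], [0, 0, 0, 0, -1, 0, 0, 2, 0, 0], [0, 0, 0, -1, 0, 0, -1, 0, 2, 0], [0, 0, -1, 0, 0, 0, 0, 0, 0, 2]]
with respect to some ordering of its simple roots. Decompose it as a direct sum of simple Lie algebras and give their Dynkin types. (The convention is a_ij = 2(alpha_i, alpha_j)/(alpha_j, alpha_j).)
The diagram associated to this matrix has two connected components: the simple roots {alpha_3, alpha_4, alpha_5, alpha_7, alpha_8, alpha_9, alpha_10} form a chain of 7 nodes with single edges (A_7), and {alpha_1, alpha_2, alpha_6} form a chain of 3 nodes with a double edge at one end; the terminal node there is the unique long simple root (C_3). A semisimple Lie algebra decomposes uniquely as the direct sum of simple ideals, one per connected component of its Dynkin diagram, so g ≅ A_7 ⊕ C_3 (dimension 63 + 21 = 84).

A_7 ⊕ C_3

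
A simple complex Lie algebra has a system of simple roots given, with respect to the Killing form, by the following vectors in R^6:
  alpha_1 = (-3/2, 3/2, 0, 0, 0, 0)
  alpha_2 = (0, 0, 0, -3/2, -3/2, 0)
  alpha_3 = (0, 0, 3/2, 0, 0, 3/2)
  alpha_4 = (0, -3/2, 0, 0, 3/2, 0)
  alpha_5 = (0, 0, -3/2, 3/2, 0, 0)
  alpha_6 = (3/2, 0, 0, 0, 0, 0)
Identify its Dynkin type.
Compute the Cartan integers a_ij = 2(alpha_i, alpha_j)/(alpha_j, alpha_j); the resulting 6x6 Cartan matrix is
[[2, 0, 0, -1, 0, -2], [0, 2, 0, -1, -1, 0], [0, 0, 2, 0, -1, 0], [-1, -1, 0, 2, 0, 0], [0, -1, -1, 0, 2, 0], [-1, 0, 0, 0, 0, 2]].
The roots have two lengths (squared-length ratio 2:1); the short ones are alpha_{6}. The associated Dynkin diagram is a chain of 6 nodes with a double edge at one end; the terminal node there is the unique short simple root (B_6), so the type is B_6 (the algebra so(13)).

B6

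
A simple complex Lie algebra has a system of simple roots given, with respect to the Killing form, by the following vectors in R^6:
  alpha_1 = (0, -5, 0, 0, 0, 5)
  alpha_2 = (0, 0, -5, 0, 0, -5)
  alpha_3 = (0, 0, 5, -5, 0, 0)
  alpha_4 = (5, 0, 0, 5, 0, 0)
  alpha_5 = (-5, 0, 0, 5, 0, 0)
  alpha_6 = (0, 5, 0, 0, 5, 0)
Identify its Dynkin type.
D6

Compute the Cartan integers a_ij = 2(alpha_i, alpha_j)/(alpha_j, alpha_j); the resulting 6x6 Cartan matrix is
[[2, -1, 0, 0, 0, -1], [-1, 2, -1, 0, 0, 0], [0, -1, 2, -1, -1, 0], [0, 0, -1, 2, 0, 0], [0, 0, -1, 0, 2, 0], [-1, 0, 0, 0, 0, 2]].
All simple roots have the same length, so the diagram is simply laced. The associated Dynkin diagram is a chain of 4 nodes with a fork of two nodes at one end (D_6), so the type is D_6 (the algebra so(12)).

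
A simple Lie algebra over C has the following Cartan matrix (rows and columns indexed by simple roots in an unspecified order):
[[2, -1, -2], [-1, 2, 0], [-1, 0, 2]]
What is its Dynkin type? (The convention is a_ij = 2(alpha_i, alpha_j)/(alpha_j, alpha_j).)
The matrix has rank 3 with 2's on the diagonal. Reading the off-diagonal entries as Dynkin edges (a single edge where a_ij = a_ji = -1; a double or triple edge where a_ij * a_ji = 2 or 3), the diagram is a chain of 3 nodes with a double edge at one end; the terminal node there is the unique short simple root (B_3). One simple-root ordering that puts it in standard form is (alpha_2, alpha_1, alpha_3). So the algebra is type B_3, i.e. so(7).

B_3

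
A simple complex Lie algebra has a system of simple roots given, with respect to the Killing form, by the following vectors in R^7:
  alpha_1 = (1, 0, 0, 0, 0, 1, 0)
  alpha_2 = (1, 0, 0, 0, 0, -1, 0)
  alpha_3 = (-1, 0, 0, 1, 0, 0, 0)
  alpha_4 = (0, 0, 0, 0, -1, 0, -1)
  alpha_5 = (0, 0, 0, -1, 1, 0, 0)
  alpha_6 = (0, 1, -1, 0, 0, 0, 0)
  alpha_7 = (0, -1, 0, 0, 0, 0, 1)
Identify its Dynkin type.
D_7

Compute the Cartan integers a_ij = 2(alpha_i, alpha_j)/(alpha_j, alpha_j); the resulting 7x7 Cartan matrix is
[[2, 0, -1, 0, 0, 0, 0], [0, 2, -1, 0, 0, 0, 0], [-1, -1, 2, 0, -1, 0, 0], [0, 0, 0, 2, -1, 0, -1], [0, 0, -1, -1, 2, 0, 0], [0, 0, 0, 0, 0, 2, -1], [0, 0, 0, -1, 0, -1, 2]].
All simple roots have the same length, so the diagram is simply laced. The associated Dynkin diagram is a chain of 5 nodes with a fork of two nodes at one end (D_7), so the type is D_7 (the algebra so(14)).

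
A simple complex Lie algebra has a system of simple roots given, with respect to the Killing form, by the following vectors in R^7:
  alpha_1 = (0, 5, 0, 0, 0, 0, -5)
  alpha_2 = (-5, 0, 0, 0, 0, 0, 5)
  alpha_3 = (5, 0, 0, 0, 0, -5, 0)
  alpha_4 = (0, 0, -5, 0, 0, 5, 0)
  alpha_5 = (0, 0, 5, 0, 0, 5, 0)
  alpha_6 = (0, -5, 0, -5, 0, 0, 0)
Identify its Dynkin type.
Compute the Cartan integers a_ij = 2(alpha_i, alpha_j)/(alpha_j, alpha_j); the resulting 6x6 Cartan matrix is
[[2, -1, 0, 0, 0, -1], [-1, 2, -1, 0, 0, 0], [0, -1, 2, -1, -1, 0], [0, 0, -1, 2, 0, 0], [0, 0, -1, 0, 2, 0], [-1, 0, 0, 0, 0, 2]].
All simple roots have the same length, so the diagram is simply laced. The associated Dynkin diagram is a chain of 4 nodes with a fork of two nodes at one end (D_6), so the type is D_6 (the algebra so(12)).

D_6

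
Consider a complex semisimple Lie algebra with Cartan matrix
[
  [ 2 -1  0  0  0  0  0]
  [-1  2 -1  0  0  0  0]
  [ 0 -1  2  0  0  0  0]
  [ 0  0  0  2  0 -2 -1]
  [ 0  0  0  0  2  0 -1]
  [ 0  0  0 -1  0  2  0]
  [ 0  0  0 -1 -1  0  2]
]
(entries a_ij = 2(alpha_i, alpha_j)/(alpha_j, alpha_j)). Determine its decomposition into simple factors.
The diagram associated to this matrix has two connected components: the simple roots {alpha_1, alpha_2, alpha_3} form a chain of 3 nodes with single edges (A_3), and {alpha_4, alpha_5, alpha_6, alpha_7} form a chain of 4 nodes with a double edge at one end; the terminal node there is the unique short simple root (B_4). A semisimple Lie algebra decomposes uniquely as the direct sum of simple ideals, one per connected component of its Dynkin diagram, so g ≅ A_3 ⊕ B_4 (dimension 15 + 36 = 51).

A_3 (sl(4)) + B_4 (so(9))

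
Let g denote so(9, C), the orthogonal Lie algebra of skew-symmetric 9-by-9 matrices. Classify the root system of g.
type B_4

This is so(9) with 9 odd, which has dimension 9(9-1)/2 = 36 and rank (9-1)/2 = 4. In the classification of classical Lie algebras, the orthogonal algebra so(2n+1) in an odd number of variables has type B_n; here n = 4, so the Dynkin diagram is a chain of 4 nodes with a double edge at one end; the terminal node there is the unique short simple root (B_4). Hence the type is B_4.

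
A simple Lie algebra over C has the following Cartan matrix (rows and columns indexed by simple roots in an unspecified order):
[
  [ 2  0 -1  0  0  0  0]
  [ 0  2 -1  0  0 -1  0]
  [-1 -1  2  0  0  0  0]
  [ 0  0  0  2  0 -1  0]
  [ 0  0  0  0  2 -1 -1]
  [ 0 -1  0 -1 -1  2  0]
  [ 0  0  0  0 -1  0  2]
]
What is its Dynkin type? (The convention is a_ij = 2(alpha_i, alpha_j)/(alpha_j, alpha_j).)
type E_7

The matrix has rank 7 with 2's on the diagonal. Reading the off-diagonal entries as Dynkin edges (a single edge where a_ij = a_ji = -1; a double or triple edge where a_ij * a_ji = 2 or 3), the diagram is a chain of 6 nodes with one extra node attached to the third node from one end (E_7). One simple-root ordering that puts it in standard form is (alpha_7, alpha_4, alpha_5, alpha_6, alpha_2, alpha_3, alpha_1). So the algebra is type E_7.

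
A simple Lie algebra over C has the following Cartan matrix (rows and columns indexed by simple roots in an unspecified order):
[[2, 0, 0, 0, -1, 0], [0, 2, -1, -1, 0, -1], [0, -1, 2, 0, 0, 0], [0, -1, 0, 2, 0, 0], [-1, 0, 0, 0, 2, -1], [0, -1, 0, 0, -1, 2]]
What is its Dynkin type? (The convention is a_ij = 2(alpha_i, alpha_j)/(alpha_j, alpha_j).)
The matrix has rank 6 with 2's on the diagonal. Reading the off-diagonal entries as Dynkin edges (a single edge where a_ij = a_ji = -1; a double or triple edge where a_ij * a_ji = 2 or 3), the diagram is a chain of 4 nodes with a fork of two nodes at one end (D_6). One simple-root ordering that puts it in standard form is (alpha_1, alpha_5, alpha_6, alpha_2, alpha_4, alpha_3). So the algebra is type D_6, i.e. so(12).

D_6 (so(12))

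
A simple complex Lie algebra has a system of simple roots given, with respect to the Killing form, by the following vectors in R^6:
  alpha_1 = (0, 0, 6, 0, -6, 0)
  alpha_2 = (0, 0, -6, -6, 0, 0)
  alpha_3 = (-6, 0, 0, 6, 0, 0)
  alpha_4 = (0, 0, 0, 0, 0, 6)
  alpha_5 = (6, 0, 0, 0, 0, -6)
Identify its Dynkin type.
type B_5

Compute the Cartan integers a_ij = 2(alpha_i, alpha_j)/(alpha_j, alpha_j); the resulting 5x5 Cartan matrix is
[[2, -1, 0, 0, 0], [-1, 2, -1, 0, 0], [0, -1, 2, 0, -1], [0, 0, 0, 2, -1], [0, 0, -1, -2, 2]].
The roots have two lengths (squared-length ratio 2:1); the short ones are alpha_{4}. The associated Dynkin diagram is a chain of 5 nodes with a double edge at one end; the terminal node there is the unique short simple root (B_5), so the type is B_5 (the algebra so(11)).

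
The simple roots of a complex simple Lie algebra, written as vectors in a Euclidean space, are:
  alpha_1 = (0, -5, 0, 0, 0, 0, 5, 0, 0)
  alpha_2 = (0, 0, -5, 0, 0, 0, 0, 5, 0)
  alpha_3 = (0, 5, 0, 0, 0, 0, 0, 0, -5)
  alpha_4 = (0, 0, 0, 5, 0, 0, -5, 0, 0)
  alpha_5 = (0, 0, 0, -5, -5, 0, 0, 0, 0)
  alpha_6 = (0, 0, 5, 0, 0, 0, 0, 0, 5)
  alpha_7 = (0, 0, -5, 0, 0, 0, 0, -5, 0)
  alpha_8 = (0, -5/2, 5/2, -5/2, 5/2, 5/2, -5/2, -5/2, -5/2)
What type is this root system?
Compute the Cartan integers a_ij = 2(alpha_i, alpha_j)/(alpha_j, alpha_j); the resulting 8x8 Cartan matrix is
[[2, 0, -1, -1, 0, 0, 0, 0], [0, 2, 0, 0, 0, -1, 0, -1], [-1, 0, 2, 0, 0, -1, 0, 0], [-1, 0, 0, 2, -1, 0, 0, 0], [0, 0, 0, -1, 2, 0, 0, 0], [0, -1, -1, 0, 0, 2, -1, 0], [0, 0, 0, 0, 0, -1, 2, 0], [0, -1, 0, 0, 0, 0, 0, 2]].
All simple roots have the same length, so the diagram is simply laced. The associated Dynkin diagram is a chain of 7 nodes with one extra node attached to the third node from one end (E_8), so the type is E_8.

E8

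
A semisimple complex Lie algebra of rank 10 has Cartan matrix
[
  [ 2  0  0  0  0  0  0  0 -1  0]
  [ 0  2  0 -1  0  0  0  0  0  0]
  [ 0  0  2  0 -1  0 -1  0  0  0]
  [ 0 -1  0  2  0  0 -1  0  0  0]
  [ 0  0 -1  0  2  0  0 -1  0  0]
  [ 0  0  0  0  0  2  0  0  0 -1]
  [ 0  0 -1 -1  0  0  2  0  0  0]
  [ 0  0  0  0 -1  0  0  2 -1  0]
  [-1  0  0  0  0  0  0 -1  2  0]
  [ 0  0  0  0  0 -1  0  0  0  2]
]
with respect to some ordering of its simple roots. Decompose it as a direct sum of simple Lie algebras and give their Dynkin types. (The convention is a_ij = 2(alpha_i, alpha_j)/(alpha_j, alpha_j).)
The diagram associated to this matrix has two connected components: the simple roots {alpha_6, alpha_10} form a chain of 2 nodes with single edges (A_2), and {alpha_1, alpha_2, alpha_3, alpha_4, alpha_5, alpha_7, alpha_8, alpha_9} form a chain of 8 nodes with single edges (A_8). A semisimple Lie algebra decomposes uniquely as the direct sum of simple ideals, one per connected component of its Dynkin diagram, so g ≅ A_2 ⊕ A_8 (dimension 8 + 80 = 88).

A2 ⊕ A8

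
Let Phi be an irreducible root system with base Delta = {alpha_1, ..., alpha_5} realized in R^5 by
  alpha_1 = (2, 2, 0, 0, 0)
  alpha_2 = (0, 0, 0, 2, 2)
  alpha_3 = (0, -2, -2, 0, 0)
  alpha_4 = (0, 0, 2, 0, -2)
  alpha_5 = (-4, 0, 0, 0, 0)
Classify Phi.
type C_5

Compute the Cartan integers a_ij = 2(alpha_i, alpha_j)/(alpha_j, alpha_j); the resulting 5x5 Cartan matrix is
[[2, 0, -1, 0, -1], [0, 2, 0, -1, 0], [-1, 0, 2, -1, 0], [0, -1, -1, 2, 0], [-2, 0, 0, 0, 2]].
The roots have two lengths (squared-length ratio 2:1); the short ones are alpha_{1,2,3,4}. The associated Dynkin diagram is a chain of 5 nodes with a double edge at one end; the terminal node there is the unique long simple root (C_5), so the type is C_5 (the algebra sp(10)).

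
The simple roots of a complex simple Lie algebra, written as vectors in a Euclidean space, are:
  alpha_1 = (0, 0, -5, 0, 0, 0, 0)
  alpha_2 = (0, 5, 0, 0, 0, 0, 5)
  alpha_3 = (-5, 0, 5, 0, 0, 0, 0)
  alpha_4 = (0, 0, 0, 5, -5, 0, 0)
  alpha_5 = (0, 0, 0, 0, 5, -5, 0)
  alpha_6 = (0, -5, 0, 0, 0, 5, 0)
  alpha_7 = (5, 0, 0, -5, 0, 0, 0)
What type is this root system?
Compute the Cartan integers a_ij = 2(alpha_i, alpha_j)/(alpha_j, alpha_j); the resulting 7x7 Cartan matrix is
[[2, 0, -1, 0, 0, 0, 0], [0, 2, 0, 0, 0, -1, 0], [-2, 0, 2, 0, 0, 0, -1], [0, 0, 0, 2, -1, 0, -1], [0, 0, 0, -1, 2, -1, 0], [0, -1, 0, 0, -1, 2, 0], [0, 0, -1, -1, 0, 0, 2]].
The roots have two lengths (squared-length ratio 2:1); the short ones are alpha_{1}. The associated Dynkin diagram is a chain of 7 nodes with a double edge at one end; the terminal node there is the unique short simple root (B_7), so the type is B_7 (the algebra so(15)).

B_7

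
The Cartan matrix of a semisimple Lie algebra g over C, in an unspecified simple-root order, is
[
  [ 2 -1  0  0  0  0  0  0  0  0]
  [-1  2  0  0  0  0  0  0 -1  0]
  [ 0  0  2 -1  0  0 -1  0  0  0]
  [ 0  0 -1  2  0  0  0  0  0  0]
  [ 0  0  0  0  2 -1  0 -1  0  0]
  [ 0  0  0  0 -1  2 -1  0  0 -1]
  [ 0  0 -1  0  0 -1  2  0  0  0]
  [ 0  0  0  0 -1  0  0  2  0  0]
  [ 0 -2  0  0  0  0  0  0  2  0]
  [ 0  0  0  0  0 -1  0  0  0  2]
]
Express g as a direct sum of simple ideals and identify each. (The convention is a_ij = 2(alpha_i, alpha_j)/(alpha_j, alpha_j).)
C3 + E7

The diagram associated to this matrix has two connected components: the simple roots {alpha_1, alpha_2, alpha_9} form a chain of 3 nodes with a double edge at one end; the terminal node there is the unique long simple root (C_3), and {alpha_3, alpha_4, alpha_5, alpha_6, alpha_7, alpha_8, alpha_10} form a chain of 6 nodes with one extra node attached to the third node from one end (E_7). A semisimple Lie algebra decomposes uniquely as the direct sum of simple ideals, one per connected component of its Dynkin diagram, so g ≅ C_3 ⊕ E_7 (dimension 21 + 133 = 154).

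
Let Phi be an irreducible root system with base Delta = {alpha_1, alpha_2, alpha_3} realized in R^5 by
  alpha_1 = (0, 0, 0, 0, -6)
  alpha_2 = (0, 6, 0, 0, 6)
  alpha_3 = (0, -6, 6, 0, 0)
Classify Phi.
B_3

Compute the Cartan integers a_ij = 2(alpha_i, alpha_j)/(alpha_j, alpha_j); the resulting 3x3 Cartan matrix is
[[2, -1, 0], [-2, 2, -1], [0, -1, 2]].
The roots have two lengths (squared-length ratio 2:1); the short ones are alpha_{1}. The associated Dynkin diagram is a chain of 3 nodes with a double edge at one end; the terminal node there is the unique short simple root (B_3), so the type is B_3 (the algebra so(7)).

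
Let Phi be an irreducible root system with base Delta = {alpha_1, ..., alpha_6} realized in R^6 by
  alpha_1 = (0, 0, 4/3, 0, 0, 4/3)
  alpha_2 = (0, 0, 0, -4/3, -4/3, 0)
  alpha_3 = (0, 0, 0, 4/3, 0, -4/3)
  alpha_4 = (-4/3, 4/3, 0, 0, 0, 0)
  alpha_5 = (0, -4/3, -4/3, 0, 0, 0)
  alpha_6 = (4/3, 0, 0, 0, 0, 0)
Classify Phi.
Compute the Cartan integers a_ij = 2(alpha_i, alpha_j)/(alpha_j, alpha_j); the resulting 6x6 Cartan matrix is
[[2, 0, -1, 0, -1, 0], [0, 2, -1, 0, 0, 0], [-1, -1, 2, 0, 0, 0], [0, 0, 0, 2, -1, -2], [-1, 0, 0, -1, 2, 0], [0, 0, 0, -1, 0, 2]].
The roots have two lengths (squared-length ratio 2:1); the short ones are alpha_{6}. The associated Dynkin diagram is a chain of 6 nodes with a double edge at one end; the terminal node there is the unique short simple root (B_6), so the type is B_6 (the algebra so(13)).

B_6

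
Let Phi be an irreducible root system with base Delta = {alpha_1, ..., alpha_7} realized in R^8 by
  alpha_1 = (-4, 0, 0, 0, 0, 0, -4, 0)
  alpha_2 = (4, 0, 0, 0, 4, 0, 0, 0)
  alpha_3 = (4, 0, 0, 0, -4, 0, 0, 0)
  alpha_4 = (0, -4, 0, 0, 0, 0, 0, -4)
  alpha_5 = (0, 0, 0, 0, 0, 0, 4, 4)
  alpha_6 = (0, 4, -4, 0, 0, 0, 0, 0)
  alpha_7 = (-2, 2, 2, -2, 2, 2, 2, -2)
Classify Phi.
type E_7

Compute the Cartan integers a_ij = 2(alpha_i, alpha_j)/(alpha_j, alpha_j); the resulting 7x7 Cartan matrix is
[[2, -1, -1, 0, -1, 0, 0], [-1, 2, 0, 0, 0, 0, 0], [-1, 0, 2, 0, 0, 0, -1], [0, 0, 0, 2, -1, -1, 0], [-1, 0, 0, -1, 2, 0, 0], [0, 0, 0, -1, 0, 2, 0], [0, 0, -1, 0, 0, 0, 2]].
All simple roots have the same length, so the diagram is simply laced. The associated Dynkin diagram is a chain of 6 nodes with one extra node attached to the third node from one end (E_7), so the type is E_7.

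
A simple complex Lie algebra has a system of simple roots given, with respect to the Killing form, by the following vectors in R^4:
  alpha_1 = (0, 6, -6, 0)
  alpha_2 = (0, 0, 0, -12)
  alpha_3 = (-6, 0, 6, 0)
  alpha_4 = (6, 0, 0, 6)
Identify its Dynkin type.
Compute the Cartan integers a_ij = 2(alpha_i, alpha_j)/(alpha_j, alpha_j); the resulting 4x4 Cartan matrix is
[[2, 0, -1, 0], [0, 2, 0, -2], [-1, 0, 2, -1], [0, -1, -1, 2]].
The roots have two lengths (squared-length ratio 2:1); the short ones are alpha_{1,3,4}. The associated Dynkin diagram is a chain of 4 nodes with a double edge at one end; the terminal node there is the unique long simple root (C_4), so the type is C_4 (the algebra sp(8)).

C_4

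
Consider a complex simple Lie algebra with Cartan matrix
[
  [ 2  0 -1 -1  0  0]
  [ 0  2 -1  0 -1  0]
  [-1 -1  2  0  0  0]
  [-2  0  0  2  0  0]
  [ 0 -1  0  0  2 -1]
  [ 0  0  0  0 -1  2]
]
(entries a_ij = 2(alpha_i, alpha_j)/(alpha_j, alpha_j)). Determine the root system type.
The matrix has rank 6 with 2's on the diagonal. Reading the off-diagonal entries as Dynkin edges (a single edge where a_ij = a_ji = -1; a double or triple edge where a_ij * a_ji = 2 or 3), the diagram is a chain of 6 nodes with a double edge at one end; the terminal node there is the unique long simple root (C_6). One simple-root ordering that puts it in standard form is (alpha_6, alpha_5, alpha_2, alpha_3, alpha_1, alpha_4). So the algebra is type C_6, i.e. sp(12).

C6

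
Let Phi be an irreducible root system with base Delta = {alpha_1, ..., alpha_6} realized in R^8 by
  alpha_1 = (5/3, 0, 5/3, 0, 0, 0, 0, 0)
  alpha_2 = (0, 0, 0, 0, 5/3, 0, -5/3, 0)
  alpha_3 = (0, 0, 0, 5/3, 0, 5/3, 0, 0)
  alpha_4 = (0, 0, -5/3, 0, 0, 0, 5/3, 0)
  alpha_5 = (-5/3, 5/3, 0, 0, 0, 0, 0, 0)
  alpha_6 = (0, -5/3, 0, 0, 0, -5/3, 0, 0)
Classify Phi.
Compute the Cartan integers a_ij = 2(alpha_i, alpha_j)/(alpha_j, alpha_j); the resulting 6x6 Cartan matrix is
[[2, 0, 0, -1, -1, 0], [0, 2, 0, -1, 0, 0], [0, 0, 2, 0, 0, -1], [-1, -1, 0, 2, 0, 0], [-1, 0, 0, 0, 2, -1], [0, 0, -1, 0, -1, 2]].
All simple roots have the same length, so the diagram is simply laced. The associated Dynkin diagram is a chain of 6 nodes with single edges (A_6), so the type is A_6 (the algebra sl(7)).

A6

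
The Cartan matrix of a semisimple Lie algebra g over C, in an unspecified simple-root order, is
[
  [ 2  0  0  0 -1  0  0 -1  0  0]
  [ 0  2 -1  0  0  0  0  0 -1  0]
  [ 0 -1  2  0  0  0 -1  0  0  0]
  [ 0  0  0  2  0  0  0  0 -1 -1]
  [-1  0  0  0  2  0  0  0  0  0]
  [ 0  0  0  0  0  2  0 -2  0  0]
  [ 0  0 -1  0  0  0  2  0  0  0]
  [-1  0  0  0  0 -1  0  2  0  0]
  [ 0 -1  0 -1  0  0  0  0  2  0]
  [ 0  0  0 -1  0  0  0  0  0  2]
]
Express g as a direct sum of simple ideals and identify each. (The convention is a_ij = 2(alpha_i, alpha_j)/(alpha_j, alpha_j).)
The diagram associated to this matrix has two connected components: the simple roots {alpha_2, alpha_3, alpha_4, alpha_7, alpha_9, alpha_10} form a chain of 6 nodes with single edges (A_6), and {alpha_1, alpha_5, alpha_6, alpha_8} form a chain of 4 nodes with a double edge at one end; the terminal node there is the unique long simple root (C_4). A semisimple Lie algebra decomposes uniquely as the direct sum of simple ideals, one per connected component of its Dynkin diagram, so g ≅ A_6 ⊕ C_4 (dimension 48 + 36 = 84).

type A_6 ⊕ type C_4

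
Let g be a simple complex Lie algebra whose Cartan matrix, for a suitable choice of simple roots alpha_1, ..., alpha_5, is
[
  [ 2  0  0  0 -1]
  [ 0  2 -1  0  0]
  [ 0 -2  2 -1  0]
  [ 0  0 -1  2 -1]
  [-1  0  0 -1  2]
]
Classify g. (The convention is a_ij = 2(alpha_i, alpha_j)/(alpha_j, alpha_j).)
B_5 (so(11))

The matrix has rank 5 with 2's on the diagonal. Reading the off-diagonal entries as Dynkin edges (a single edge where a_ij = a_ji = -1; a double or triple edge where a_ij * a_ji = 2 or 3), the diagram is a chain of 5 nodes with a double edge at one end; the terminal node there is the unique short simple root (B_5). One simple-root ordering that puts it in standard form is (alpha_1, alpha_5, alpha_4, alpha_3, alpha_2). So the algebra is type B_5, i.e. so(11).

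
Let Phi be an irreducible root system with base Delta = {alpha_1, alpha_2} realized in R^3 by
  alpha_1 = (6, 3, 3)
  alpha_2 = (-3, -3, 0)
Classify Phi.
Compute the Cartan integers a_ij = 2(alpha_i, alpha_j)/(alpha_j, alpha_j); the resulting 2x2 Cartan matrix is
[[2, -3], [-1, 2]].
The roots have two lengths (squared-length ratio 3:1); the short ones are alpha_{2}. The associated Dynkin diagram is two nodes joined by a triple edge (G_2), so the type is G_2.

G_2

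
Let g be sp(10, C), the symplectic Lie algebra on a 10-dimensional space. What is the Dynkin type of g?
C5

This is sp(10), which has dimension 10(10+1)/2 = 55 and rank 10/2 = 5. In the classification of classical Lie algebras, the symplectic algebra sp(2n) has type C_n; here n = 5, so the Dynkin diagram is a chain of 5 nodes with a double edge at one end; the terminal node there is the unique long simple root (C_5). Hence the type is C_5.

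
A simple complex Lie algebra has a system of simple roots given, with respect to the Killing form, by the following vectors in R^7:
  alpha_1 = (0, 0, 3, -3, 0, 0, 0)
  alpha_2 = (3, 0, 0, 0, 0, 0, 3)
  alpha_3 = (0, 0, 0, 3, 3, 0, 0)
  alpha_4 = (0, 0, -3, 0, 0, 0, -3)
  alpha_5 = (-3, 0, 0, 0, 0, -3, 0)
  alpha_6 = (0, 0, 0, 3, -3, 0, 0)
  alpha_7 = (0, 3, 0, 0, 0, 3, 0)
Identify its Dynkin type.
D_7

Compute the Cartan integers a_ij = 2(alpha_i, alpha_j)/(alpha_j, alpha_j); the resulting 7x7 Cartan matrix is
[[2, 0, -1, -1, 0, -1, 0], [0, 2, 0, -1, -1, 0, 0], [-1, 0, 2, 0, 0, 0, 0], [-1, -1, 0, 2, 0, 0, 0], [0, -1, 0, 0, 2, 0, -1], [-1, 0, 0, 0, 0, 2, 0], [0, 0, 0, 0, -1, 0, 2]].
All simple roots have the same length, so the diagram is simply laced. The associated Dynkin diagram is a chain of 5 nodes with a fork of two nodes at one end (D_7), so the type is D_7 (the algebra so(14)).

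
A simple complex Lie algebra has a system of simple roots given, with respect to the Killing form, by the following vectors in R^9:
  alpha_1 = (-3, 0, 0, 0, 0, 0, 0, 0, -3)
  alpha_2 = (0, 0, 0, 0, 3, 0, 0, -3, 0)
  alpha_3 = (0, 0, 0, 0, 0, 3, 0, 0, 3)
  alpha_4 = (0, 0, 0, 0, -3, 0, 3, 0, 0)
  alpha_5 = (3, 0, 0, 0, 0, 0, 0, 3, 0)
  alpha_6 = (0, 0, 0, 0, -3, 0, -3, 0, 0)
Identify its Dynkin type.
D_6 (so(12))

Compute the Cartan integers a_ij = 2(alpha_i, alpha_j)/(alpha_j, alpha_j); the resulting 6x6 Cartan matrix is
[[2, 0, -1, 0, -1, 0], [0, 2, 0, -1, -1, -1], [-1, 0, 2, 0, 0, 0], [0, -1, 0, 2, 0, 0], [-1, -1, 0, 0, 2, 0], [0, -1, 0, 0, 0, 2]].
All simple roots have the same length, so the diagram is simply laced. The associated Dynkin diagram is a chain of 4 nodes with a fork of two nodes at one end (D_6), so the type is D_6 (the algebra so(12)).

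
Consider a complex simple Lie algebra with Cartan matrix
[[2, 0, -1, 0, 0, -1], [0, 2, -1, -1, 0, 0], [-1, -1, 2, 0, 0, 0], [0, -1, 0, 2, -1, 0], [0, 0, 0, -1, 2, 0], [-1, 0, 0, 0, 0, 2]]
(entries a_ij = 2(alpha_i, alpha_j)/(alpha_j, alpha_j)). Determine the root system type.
The matrix has rank 6 with 2's on the diagonal. Reading the off-diagonal entries as Dynkin edges (a single edge where a_ij = a_ji = -1; a double or triple edge where a_ij * a_ji = 2 or 3), the diagram is a chain of 6 nodes with single edges (A_6). One simple-root ordering that puts it in standard form is (alpha_6, alpha_1, alpha_3, alpha_2, alpha_4, alpha_5). So the algebra is type A_6, i.e. sl(7).

A_6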